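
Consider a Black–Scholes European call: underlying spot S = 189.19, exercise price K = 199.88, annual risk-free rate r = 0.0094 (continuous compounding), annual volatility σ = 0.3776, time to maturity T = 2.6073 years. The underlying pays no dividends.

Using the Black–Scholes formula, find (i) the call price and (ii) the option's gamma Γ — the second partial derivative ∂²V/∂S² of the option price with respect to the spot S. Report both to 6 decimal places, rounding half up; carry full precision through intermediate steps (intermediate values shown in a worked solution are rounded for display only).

σ√T = 0.3776·√2.6073 = 0.609716
d₁ = (ln(S/K) + (r+σ²/2)T) / (σ√T) = (ln(189.19/199.88) + (0.0094+0.3776²/2)·2.6073) / 0.609716 = (-0.054965 + 0.210385) / 0.609716 = 0.254906
d₂ = d₁ − σ√T = 0.254906 − 0.609716 = -0.354810
e^{−rT} = e^{−0.0094·2.6073} = 0.975789
N(d₁) = 0.600602,  N(d₂) = 0.361366
Call price V = S·N(d₁) − K·e^{−rT}·N(d₂) = 113.627887 − 70.481070 = 43.146817
φ(d₁) = (1/√(2π))·e^{−d₁²/2} = 0.386190
Γ = φ(d₁) / (S·σ·√T) = 0.003348

price = 43.146817
Γ = 0.003348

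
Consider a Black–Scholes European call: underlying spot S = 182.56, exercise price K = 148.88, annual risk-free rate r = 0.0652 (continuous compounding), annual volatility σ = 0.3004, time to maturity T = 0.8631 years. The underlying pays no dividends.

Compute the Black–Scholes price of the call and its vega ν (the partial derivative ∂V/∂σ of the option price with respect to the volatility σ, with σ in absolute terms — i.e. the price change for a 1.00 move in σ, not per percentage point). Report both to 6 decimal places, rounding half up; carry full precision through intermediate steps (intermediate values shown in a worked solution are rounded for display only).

σ√T = 0.3004·√0.8631 = 0.279081
d₁ = (ln(S/K) + (r+σ²/2)T) / (σ√T) = (ln(182.56/148.88) + (0.0652+0.3004²/2)·0.8631) / 0.279081 = (0.203938 + 0.095217) / 0.279081 = 1.071930
d₂ = d₁ − σ√T = 1.071930 − 0.279081 = 0.792849
e^{−rT} = e^{−0.0652·0.8631} = 0.945280
N(d₁) = 0.858124,  N(d₂) = 0.786067
Call price V = S·N(d₁) − K·e^{−rT}·N(d₂) = 156.659179 − 110.625811 = 46.033367
φ(d₁) = (1/√(2π))·e^{−d₁²/2} = 0.224595
ν = S·φ(d₁)·√T = 38.092244

price = 46.033367
ν = 38.092244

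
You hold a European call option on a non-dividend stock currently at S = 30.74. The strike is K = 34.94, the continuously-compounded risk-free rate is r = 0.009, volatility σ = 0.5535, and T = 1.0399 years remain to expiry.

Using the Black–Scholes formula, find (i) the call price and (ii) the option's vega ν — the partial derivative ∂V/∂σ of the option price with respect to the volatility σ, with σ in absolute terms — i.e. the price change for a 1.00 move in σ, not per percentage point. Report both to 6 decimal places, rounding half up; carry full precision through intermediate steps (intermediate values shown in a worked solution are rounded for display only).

price = 5.479957
ν = 12.473463

σ√T = 0.5535·√1.0399 = 0.564434
d₁ = (ln(S/K) + (r+σ²/2)T) / (σ√T) = (ln(30.74/34.94) + (0.009+0.5535²/2)·1.0399) / 0.564434 = (-0.128068 + 0.168652) / 0.564434 = 0.071903
d₂ = d₁ − σ√T = 0.071903 − 0.564434 = -0.492531
e^{−rT} = e^{−0.009·1.0399} = 0.990685
N(d₁) = 0.528660,  N(d₂) = 0.311172
Call price V = S·N(d₁) − K·e^{−rT}·N(d₂) = 16.251024 − 10.771067 = 5.479957
φ(d₁) = (1/√(2π))·e^{−d₁²/2} = 0.397912
ν = S·φ(d₁)·√T = 12.473463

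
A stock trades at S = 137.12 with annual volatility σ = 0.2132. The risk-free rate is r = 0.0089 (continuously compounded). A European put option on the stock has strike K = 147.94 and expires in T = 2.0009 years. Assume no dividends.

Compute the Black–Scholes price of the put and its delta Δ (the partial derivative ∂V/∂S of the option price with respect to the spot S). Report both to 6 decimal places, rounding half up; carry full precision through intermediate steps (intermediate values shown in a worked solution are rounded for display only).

σ√T = 0.2132·√2.0009 = 0.301578
d₁ = (ln(S/K) + (r+σ²/2)T) / (σ√T) = (ln(137.12/147.94) + (0.0089+0.2132²/2)·2.0009) / 0.301578 = (-0.075950 + 0.063283) / 0.301578 = -0.042004
d₂ = d₁ − σ√T = -0.042004 − 0.301578 = -0.343583
e^{−rT} = e^{−0.0089·2.0009} = 0.982350
N(−d₁) = 0.516752,  N(−d₂) = 0.634420
Put price V = K·e^{−rT}·N(−d₂) − S·N(−d₁) = 92.199484 − 70.857093 = 21.342392
Δ = −N(−d₁) = -0.516752

price = 21.342392
Δ = -0.516752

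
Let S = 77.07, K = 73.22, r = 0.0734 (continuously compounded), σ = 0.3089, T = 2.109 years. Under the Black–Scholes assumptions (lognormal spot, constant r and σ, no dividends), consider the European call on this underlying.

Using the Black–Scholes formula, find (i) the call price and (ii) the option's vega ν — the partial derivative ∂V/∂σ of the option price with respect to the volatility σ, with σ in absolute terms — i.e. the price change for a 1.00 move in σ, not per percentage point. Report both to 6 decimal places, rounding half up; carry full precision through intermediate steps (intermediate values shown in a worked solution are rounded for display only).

σ√T = 0.3089·√2.109 = 0.448597
d₁ = (ln(S/K) + (r+σ²/2)T) / (σ√T) = (ln(77.07/73.22) + (0.0734+0.3089²/2)·2.109) / 0.448597 = (0.051245 + 0.255420) / 0.448597 = 0.683611
d₂ = d₁ − σ√T = 0.683611 − 0.448597 = 0.235014
e^{−rT} = e^{−0.0734·2.109} = 0.856586
N(d₁) = 0.752890,  N(d₂) = 0.592901
Call price V = S·N(d₁) − K·e^{−rT}·N(d₂) = 58.025196 − 37.186295 = 20.838901
φ(d₁) = (1/√(2π))·e^{−d₁²/2} = 0.315814
ν = S·φ(d₁)·√T = 35.347251

price = 20.838901
ν = 35.347251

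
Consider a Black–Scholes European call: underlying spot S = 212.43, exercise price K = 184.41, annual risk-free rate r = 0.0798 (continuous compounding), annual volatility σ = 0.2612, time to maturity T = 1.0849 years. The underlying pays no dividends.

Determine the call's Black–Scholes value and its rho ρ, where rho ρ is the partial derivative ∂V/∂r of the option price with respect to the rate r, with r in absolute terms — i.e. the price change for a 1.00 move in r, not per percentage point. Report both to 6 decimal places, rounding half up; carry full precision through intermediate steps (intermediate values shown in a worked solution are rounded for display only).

σ√T = 0.2612·√1.0849 = 0.272062
d₁ = (ln(S/K) + (r+σ²/2)T) / (σ√T) = (ln(212.43/184.41) + (0.0798+0.2612²/2)·1.0849) / 0.272062 = (0.141451 + 0.123584) / 0.272062 = 0.974171
d₂ = d₁ − σ√T = 0.974171 − 0.272062 = 0.702109
e^{−rT} = e^{−0.0798·1.0849} = 0.917067
N(d₁) = 0.835014,  N(d₂) = 0.758694
Call price V = S·N(d₁) − K·e^{−rT}·N(d₂) = 177.382042 − 128.307550 = 49.074492
ρ = K·T·e^{−rT}·N(d₂) = 139.200861

price = 49.074492
ρ = 139.200861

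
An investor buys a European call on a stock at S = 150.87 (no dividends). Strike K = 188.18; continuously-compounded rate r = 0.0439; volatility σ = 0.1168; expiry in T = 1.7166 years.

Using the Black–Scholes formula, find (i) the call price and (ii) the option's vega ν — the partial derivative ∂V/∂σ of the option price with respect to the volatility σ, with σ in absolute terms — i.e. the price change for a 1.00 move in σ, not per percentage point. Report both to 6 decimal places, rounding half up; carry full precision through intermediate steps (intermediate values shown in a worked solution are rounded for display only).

σ√T = 0.1168·√1.7166 = 0.153030
d₁ = (ln(S/K) + (r+σ²/2)T) / (σ√T) = (ln(150.87/188.18) + (0.0439+0.1168²/2)·1.7166) / 0.153030 = (-0.220980 + 0.087068) / 0.153030 = -0.875072
d₂ = d₁ − σ√T = -0.875072 − 0.153030 = -1.028102
e^{−rT} = e^{−0.0439·1.7166} = 0.927411
N(d₁) = 0.190767,  N(d₂) = 0.151951
Call price V = S·N(d₁) − K·e^{−rT}·N(d₂) = 28.781068 − 26.518482 = 2.262586
φ(d₁) = (1/√(2π))·e^{−d₁²/2} = 0.272038
ν = S·φ(d₁)·√T = 53.773307

price = 2.262586
ν = 53.773307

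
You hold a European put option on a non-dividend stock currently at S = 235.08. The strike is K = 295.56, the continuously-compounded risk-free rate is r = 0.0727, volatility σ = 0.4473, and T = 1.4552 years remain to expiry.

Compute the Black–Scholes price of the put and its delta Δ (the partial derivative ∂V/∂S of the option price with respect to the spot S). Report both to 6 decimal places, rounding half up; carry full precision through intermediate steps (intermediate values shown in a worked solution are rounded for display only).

σ√T = 0.4473·√1.4552 = 0.539585
d₁ = (ln(S/K) + (r+σ²/2)T) / (σ√T) = (ln(235.08/295.56) + (0.0727+0.4473²/2)·1.4552) / 0.539585 = (-0.228946 + 0.251369) / 0.539585 = 0.041557
d₂ = d₁ − σ√T = 0.041557 − 0.539585 = -0.498029
e^{−rT} = e^{−0.0727·1.4552} = 0.899611
N(−d₁) = 0.483426,  N(−d₂) = 0.690768
Put price V = K·e^{−rT}·N(−d₂) − S·N(−d₁) = 183.667640 − 113.643811 = 70.023829
Δ = −N(−d₁) = -0.483426

price = 70.023829
Δ = -0.483426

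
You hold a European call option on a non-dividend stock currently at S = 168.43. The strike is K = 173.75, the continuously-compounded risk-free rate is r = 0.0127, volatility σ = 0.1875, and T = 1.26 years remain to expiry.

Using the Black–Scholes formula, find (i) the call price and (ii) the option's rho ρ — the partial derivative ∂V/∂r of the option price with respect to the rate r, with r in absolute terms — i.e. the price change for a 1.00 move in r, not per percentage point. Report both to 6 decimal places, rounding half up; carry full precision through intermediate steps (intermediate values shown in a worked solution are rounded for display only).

price = 12.979005
ρ = 92.594081

σ√T = 0.1875·√1.26 = 0.210468
d₁ = (ln(S/K) + (r+σ²/2)T) / (σ√T) = (ln(168.43/173.75) + (0.0127+0.1875²/2)·1.26) / 0.210468 = (-0.031097 + 0.038150) / 0.210468 = 0.033512
d₂ = d₁ − σ√T = 0.033512 − 0.210468 = -0.176956
e^{−rT} = e^{−0.0127·1.26} = 0.984125
N(d₁) = 0.513367,  N(d₂) = 0.429771
Call price V = S·N(d₁) − K·e^{−rT}·N(d₂) = 86.466371 − 73.487366 = 12.979005
ρ = K·T·e^{−rT}·N(d₂) = 92.594081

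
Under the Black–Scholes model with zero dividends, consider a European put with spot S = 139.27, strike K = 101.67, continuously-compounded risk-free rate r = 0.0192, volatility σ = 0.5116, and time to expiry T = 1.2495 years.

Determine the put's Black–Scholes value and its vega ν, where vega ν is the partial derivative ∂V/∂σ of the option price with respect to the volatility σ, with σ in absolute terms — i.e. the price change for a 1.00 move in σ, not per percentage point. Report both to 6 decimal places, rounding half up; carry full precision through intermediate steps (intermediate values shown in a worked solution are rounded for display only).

price = 11.236923
ν = 42.235909

σ√T = 0.5116·√1.2495 = 0.571872
d₁ = (ln(S/K) + (r+σ²/2)T) / (σ√T) = (ln(139.27/101.67) + (0.0192+0.5116²/2)·1.2495) / 0.571872 = (0.314682 + 0.187509) / 0.571872 = 0.878154
d₂ = d₁ − σ√T = 0.878154 − 0.571872 = 0.306282
e^{−rT} = e^{−0.0192·1.2495} = 0.976295
N(−d₁) = 0.189930,  N(−d₂) = 0.379695
Put price V = K·e^{−rT}·N(−d₂) − S·N(−d₁) = 37.688498 − 26.451575 = 11.236923
φ(d₁) = (1/√(2π))·e^{−d₁²/2} = 0.271304
ν = S·φ(d₁)·√T = 42.235909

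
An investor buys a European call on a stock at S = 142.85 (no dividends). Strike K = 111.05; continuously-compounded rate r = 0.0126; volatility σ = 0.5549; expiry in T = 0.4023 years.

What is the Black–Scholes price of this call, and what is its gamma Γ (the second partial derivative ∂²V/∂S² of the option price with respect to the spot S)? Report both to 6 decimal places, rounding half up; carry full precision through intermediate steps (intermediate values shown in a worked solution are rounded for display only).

price = 38.312724
Γ = 0.005264

σ√T = 0.5549·√0.4023 = 0.351957
d₁ = (ln(S/K) + (r+σ²/2)T) / (σ√T) = (ln(142.85/111.05) + (0.0126+0.5549²/2)·0.4023) / 0.351957 = (0.251815 + 0.067006) / 0.351957 = 0.905850
d₂ = d₁ − σ√T = 0.905850 − 0.351957 = 0.553893
e^{−rT} = e^{−0.0126·0.4023} = 0.994944
N(d₁) = 0.817492,  N(d₂) = 0.710174
Call price V = S·N(d₁) − K·e^{−rT}·N(d₂) = 116.778798 − 78.466074 = 38.312724
φ(d₁) = (1/√(2π))·e^{−d₁²/2} = 0.264683
Γ = φ(d₁) / (S·σ·√T) = 0.005264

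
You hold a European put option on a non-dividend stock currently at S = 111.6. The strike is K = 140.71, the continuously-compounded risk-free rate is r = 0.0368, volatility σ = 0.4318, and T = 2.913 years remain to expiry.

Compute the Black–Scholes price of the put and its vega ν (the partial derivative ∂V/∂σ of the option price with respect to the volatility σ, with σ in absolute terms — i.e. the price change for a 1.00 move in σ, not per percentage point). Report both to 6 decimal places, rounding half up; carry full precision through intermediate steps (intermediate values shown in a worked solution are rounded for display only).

σ√T = 0.4318·√2.913 = 0.736975
d₁ = (ln(S/K) + (r+σ²/2)T) / (σ√T) = (ln(111.6/140.71) + (0.0368+0.4318²/2)·2.913) / 0.736975 = (-0.231780 + 0.378765) / 0.736975 = 0.199443
d₂ = d₁ − σ√T = 0.199443 − 0.736975 = -0.537532
e^{−rT} = e^{−0.0368·2.913} = 0.898347
N(−d₁) = 0.420958,  N(−d₂) = 0.704550
Put price V = K·e^{−rT}·N(−d₂) − S·N(−d₁) = 89.059667 − 46.978920 = 42.080748
φ(d₁) = (1/√(2π))·e^{−d₁²/2} = 0.391086
ν = S·φ(d₁)·√T = 74.491533

price = 42.080748
ν = 74.491533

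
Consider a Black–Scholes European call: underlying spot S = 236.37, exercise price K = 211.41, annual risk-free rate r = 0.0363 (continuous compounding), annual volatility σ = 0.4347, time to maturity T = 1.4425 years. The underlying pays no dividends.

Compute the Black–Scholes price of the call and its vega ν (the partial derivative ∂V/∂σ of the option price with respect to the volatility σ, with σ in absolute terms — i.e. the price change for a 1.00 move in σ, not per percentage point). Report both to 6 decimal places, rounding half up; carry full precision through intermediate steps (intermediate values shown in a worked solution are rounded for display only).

σ√T = 0.4347·√1.4425 = 0.522093
d₁ = (ln(S/K) + (r+σ²/2)T) / (σ√T) = (ln(236.37/211.41) + (0.0363+0.4347²/2)·1.4425) / 0.522093 = (0.111599 + 0.188653) / 0.522093 = 0.575094
d₂ = d₁ − σ√T = 0.575094 − 0.522093 = 0.053001
e^{−rT} = e^{−0.0363·1.4425} = 0.948985
N(d₁) = 0.717386,  N(d₂) = 0.521134
Call price V = S·N(d₁) − K·e^{−rT}·N(d₂) = 169.568526 − 104.552502 = 65.016023
φ(d₁) = (1/√(2π))·e^{−d₁²/2} = 0.338137
ν = S·φ(d₁)·√T = 95.993684

price = 65.016023
ν = 95.993684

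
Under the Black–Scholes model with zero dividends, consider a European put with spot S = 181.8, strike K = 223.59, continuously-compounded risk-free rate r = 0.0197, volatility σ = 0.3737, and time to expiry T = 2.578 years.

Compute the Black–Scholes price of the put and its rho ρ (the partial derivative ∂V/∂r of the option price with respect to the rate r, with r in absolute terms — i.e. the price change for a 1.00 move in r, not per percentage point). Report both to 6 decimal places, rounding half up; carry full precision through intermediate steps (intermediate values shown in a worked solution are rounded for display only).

price = 63.369908
ρ = -390.264993

σ√T = 0.3737·√2.578 = 0.600018
d₁ = (ln(S/K) + (r+σ²/2)T) / (σ√T) = (ln(181.8/223.59) + (0.0197+0.3737²/2)·2.578) / 0.600018 = (-0.206907 + 0.230798) / 0.600018 = 0.039817
d₂ = d₁ − σ√T = 0.039817 − 0.600018 = -0.560202
e^{−rT} = e^{−0.0197·2.578} = 0.950481
N(−d₁) = 0.484120,  N(−d₂) = 0.712329
Put price V = K·e^{−rT}·N(−d₂) − S·N(−d₁) = 151.382852 − 88.012944 = 63.369908
ρ = −K·T·e^{−rT}·N(−d₂) = -390.264993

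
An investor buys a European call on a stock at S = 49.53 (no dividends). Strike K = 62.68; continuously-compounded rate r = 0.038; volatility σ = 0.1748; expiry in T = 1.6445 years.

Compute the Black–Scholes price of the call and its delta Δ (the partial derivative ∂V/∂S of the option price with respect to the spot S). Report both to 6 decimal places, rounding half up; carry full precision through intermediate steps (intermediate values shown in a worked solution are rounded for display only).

price = 1.523726
Δ = 0.254765

σ√T = 0.1748·√1.6445 = 0.224160
d₁ = (ln(S/K) + (r+σ²/2)T) / (σ√T) = (ln(49.53/62.68) + (0.038+0.1748²/2)·1.6445) / 0.224160 = (-0.235464 + 0.087615) / 0.224160 = -0.659569
d₂ = d₁ − σ√T = -0.659569 − 0.224160 = -0.883729
e^{−rT} = e^{−0.038·1.6445} = 0.939422
N(d₁) = 0.254765,  N(d₂) = 0.188421
Call price V = S·N(d₁) − K·e^{−rT}·N(d₂) = 12.618528 − 11.094802 = 1.523726
Δ = N(d₁) = 0.254765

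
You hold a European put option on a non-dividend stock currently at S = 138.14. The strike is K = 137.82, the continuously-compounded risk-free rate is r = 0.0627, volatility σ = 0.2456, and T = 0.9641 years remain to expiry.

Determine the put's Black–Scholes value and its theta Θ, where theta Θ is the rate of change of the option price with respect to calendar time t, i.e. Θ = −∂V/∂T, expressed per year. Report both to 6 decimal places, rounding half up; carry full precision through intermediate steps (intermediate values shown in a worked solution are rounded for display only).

price = 9.082970
Θ = -2.794852

σ√T = 0.2456·√0.9641 = 0.241151
d₁ = (ln(S/K) + (r+σ²/2)T) / (σ√T) = (ln(138.14/137.82) + (0.0627+0.2456²/2)·0.9641) / 0.241151 = (0.002319 + 0.089526) / 0.241151 = 0.380861
d₂ = d₁ − σ√T = 0.380861 − 0.241151 = 0.139710
e^{−rT} = e^{−0.0627·0.9641} = 0.941342
N(−d₁) = 0.351653,  N(−d₂) = 0.444444
Put price V = K·e^{−rT}·N(−d₂) − S·N(−d₁) = 57.660318 − 48.577349 = 9.082970
φ(d₁) = (1/√(2π))·e^{−d₁²/2} = 0.371032
Θ = −S·φ(d₁)·σ/(2√T) + r·K·e^{−rT}·N(−d₂) = −6.410154 + 3.615302 = -2.794852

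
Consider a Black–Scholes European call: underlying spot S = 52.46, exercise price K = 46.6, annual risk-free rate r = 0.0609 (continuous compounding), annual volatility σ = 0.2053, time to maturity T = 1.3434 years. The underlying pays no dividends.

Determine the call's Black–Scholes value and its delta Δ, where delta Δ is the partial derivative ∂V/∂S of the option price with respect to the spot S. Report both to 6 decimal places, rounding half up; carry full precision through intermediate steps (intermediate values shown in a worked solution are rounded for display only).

price = 10.776183
Δ = 0.831620

σ√T = 0.2053·√1.3434 = 0.237953
d₁ = (ln(S/K) + (r+σ²/2)T) / (σ√T) = (ln(52.46/46.6) + (0.0609+0.2053²/2)·1.3434) / 0.237953 = (0.118450 + 0.110124) / 0.237953 = 0.960585
d₂ = d₁ − σ√T = 0.960585 − 0.237953 = 0.722632
e^{−rT} = e^{−0.0609·1.3434} = 0.921444
N(d₁) = 0.831620,  N(d₂) = 0.765047
Call price V = S·N(d₁) − K·e^{−rT}·N(d₂) = 43.626765 − 32.850582 = 10.776183
Δ = N(d₁) = 0.831620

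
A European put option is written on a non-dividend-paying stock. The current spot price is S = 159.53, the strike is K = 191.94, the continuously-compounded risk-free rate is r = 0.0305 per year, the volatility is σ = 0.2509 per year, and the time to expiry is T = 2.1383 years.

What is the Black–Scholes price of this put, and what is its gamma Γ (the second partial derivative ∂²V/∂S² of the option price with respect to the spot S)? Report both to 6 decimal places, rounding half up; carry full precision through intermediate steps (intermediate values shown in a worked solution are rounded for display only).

σ√T = 0.2509·√2.1383 = 0.366889
d₁ = (ln(S/K) + (r+σ²/2)T) / (σ√T) = (ln(159.53/191.94) + (0.0305+0.2509²/2)·2.1383) / 0.366889 = (-0.184951 + 0.132522) / 0.366889 = -0.142901
d₂ = d₁ − σ√T = -0.142901 − 0.366889 = -0.509790
e^{−rT} = e^{−0.0305·2.1383} = 0.936863
N(−d₁) = 0.556816,  N(−d₂) = 0.694901
Put price V = K·e^{−rT}·N(−d₂) − S·N(−d₁) = 124.958097 − 88.828824 = 36.129273
φ(d₁) = (1/√(2π))·e^{−d₁²/2} = 0.394890
Γ = φ(d₁) / (S·σ·√T) = 0.006747

price = 36.129273
Γ = 0.006747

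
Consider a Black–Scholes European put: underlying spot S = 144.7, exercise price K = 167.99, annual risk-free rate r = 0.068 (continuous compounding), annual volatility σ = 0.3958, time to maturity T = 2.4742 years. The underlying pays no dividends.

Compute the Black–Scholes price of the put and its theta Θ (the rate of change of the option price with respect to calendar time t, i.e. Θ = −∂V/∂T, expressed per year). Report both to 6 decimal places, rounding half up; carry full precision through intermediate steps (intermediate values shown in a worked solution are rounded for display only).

σ√T = 0.3958·√2.4742 = 0.622577
d₁ = (ln(S/K) + (r+σ²/2)T) / (σ√T) = (ln(144.7/167.99) + (0.068+0.3958²/2)·2.4742) / 0.622577 = (-0.149242 + 0.362047) / 0.622577 = 0.341813
d₂ = d₁ − σ√T = 0.341813 − 0.622577 = -0.280764
e^{−rT} = e^{−0.068·2.4742} = 0.845146
N(−d₁) = 0.366246,  N(−d₂) = 0.610554
Put price V = K·e^{−rT}·N(−d₂) − S·N(−d₁) = 86.684139 − 52.995771 = 33.688368
φ(d₁) = (1/√(2π))·e^{−d₁²/2} = 0.376305
Θ = −S·φ(d₁)·σ/(2√T) + r·K·e^{−rT}·N(−d₂) = −6.850722 + 5.894521 = -0.956201

price = 33.688368
Θ = -0.956201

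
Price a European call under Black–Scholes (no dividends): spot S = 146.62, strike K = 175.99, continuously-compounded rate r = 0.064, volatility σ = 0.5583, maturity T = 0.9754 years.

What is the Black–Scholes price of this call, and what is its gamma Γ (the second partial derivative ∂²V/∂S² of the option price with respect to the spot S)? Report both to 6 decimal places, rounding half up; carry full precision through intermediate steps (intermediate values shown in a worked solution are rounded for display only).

σ√T = 0.5583·√0.9754 = 0.551390
d₁ = (ln(S/K) + (r+σ²/2)T) / (σ√T) = (ln(146.62/175.99) + (0.064+0.5583²/2)·0.9754) / 0.551390 = (-0.182583 + 0.214441) / 0.551390 = 0.057778
d₂ = d₁ − σ√T = 0.057778 − 0.551390 = -0.493612
e^{−rT} = e^{−0.064·0.9754} = 0.939483
N(d₁) = 0.523037,  N(d₂) = 0.310790
Call price V = S·N(d₁) − K·e^{−rT}·N(d₂) = 76.687720 − 51.385902 = 25.301818
φ(d₁) = (1/√(2π))·e^{−d₁²/2} = 0.398277
Γ = φ(d₁) / (S·σ·√T) = 0.004926

price = 25.301818
Γ = 0.004926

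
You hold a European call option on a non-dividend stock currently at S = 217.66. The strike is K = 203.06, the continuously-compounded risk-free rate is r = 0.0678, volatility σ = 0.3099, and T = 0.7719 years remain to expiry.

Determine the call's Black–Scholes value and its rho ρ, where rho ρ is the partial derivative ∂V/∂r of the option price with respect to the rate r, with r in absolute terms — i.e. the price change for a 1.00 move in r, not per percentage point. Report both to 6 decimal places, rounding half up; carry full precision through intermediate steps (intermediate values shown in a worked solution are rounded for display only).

price = 36.864238
ρ = 92.542512

σ√T = 0.3099·√0.7719 = 0.272271
d₁ = (ln(S/K) + (r+σ²/2)T) / (σ√T) = (ln(217.66/203.06) + (0.0678+0.3099²/2)·0.7719) / 0.272271 = (0.069433 + 0.089401) / 0.272271 = 0.583364
d₂ = d₁ − σ√T = 0.583364 − 0.272271 = 0.311093
e^{−rT} = e^{−0.0678·0.7719} = 0.949011
N(d₁) = 0.720176,  N(d₂) = 0.622135
Call price V = S·N(d₁) − K·e^{−rT}·N(d₂) = 156.753488 − 119.889250 = 36.864238
ρ = K·T·e^{−rT}·N(d₂) = 92.542512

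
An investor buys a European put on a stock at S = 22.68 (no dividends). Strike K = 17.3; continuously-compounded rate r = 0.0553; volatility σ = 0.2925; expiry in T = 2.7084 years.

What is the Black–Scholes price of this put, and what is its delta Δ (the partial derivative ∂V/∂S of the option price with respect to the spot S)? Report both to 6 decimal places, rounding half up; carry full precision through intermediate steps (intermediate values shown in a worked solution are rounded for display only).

σ√T = 0.2925·√2.7084 = 0.481374
d₁ = (ln(S/K) + (r+σ²/2)T) / (σ√T) = (ln(22.68/17.3) + (0.0553+0.2925²/2)·2.7084) / 0.481374 = (0.270777 + 0.265635) / 0.481374 = 1.114336
d₂ = d₁ − σ√T = 1.114336 − 0.481374 = 0.632962
e^{−rT} = e^{−0.0553·2.7084} = 0.860902
N(−d₁) = 0.132568,  N(−d₂) = 0.263379
Put price V = K·e^{−rT}·N(−d₂) − S·N(−d₁) = 3.922666 − 3.006633 = 0.916033
Δ = −N(−d₁) = -0.132568

price = 0.916033
Δ = -0.132568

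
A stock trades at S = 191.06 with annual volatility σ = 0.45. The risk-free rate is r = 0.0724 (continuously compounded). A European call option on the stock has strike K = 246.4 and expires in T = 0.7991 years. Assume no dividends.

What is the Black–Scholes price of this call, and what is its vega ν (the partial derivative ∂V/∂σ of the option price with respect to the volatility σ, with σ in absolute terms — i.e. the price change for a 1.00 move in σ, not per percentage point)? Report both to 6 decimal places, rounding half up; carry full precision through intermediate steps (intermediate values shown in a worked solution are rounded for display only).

price = 16.900142
ν = 65.380198

σ√T = 0.45·√0.7991 = 0.402266
d₁ = (ln(S/K) + (r+σ²/2)T) / (σ√T) = (ln(191.06/246.4) + (0.0724+0.45²/2)·0.7991) / 0.402266 = (-0.254369 + 0.138764) / 0.402266 = -0.287385
d₂ = d₁ − σ√T = -0.287385 − 0.402266 = -0.689650
e^{−rT} = e^{−0.0724·0.7991} = 0.943787
N(d₁) = 0.386909,  N(d₂) = 0.245207
Call price V = S·N(d₁) − K·e^{−rT}·N(d₂) = 73.922817 − 57.022675 = 16.900142
φ(d₁) = (1/√(2π))·e^{−d₁²/2} = 0.382803
ν = S·φ(d₁)·√T = 65.380198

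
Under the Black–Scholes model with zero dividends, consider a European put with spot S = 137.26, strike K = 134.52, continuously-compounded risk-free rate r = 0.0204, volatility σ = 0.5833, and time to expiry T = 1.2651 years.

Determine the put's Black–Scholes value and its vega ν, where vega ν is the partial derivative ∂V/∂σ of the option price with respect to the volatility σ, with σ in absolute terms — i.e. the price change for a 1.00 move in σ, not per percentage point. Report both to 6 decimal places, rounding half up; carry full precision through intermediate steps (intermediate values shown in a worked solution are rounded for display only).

σ√T = 0.5833·√1.2651 = 0.656076
d₁ = (ln(S/K) + (r+σ²/2)T) / (σ√T) = (ln(137.26/134.52) + (0.0204+0.5833²/2)·1.2651) / 0.656076 = (0.020164 + 0.241026) / 0.656076 = 0.398109
d₂ = d₁ − σ√T = 0.398109 − 0.656076 = -0.257967
e^{−rT} = e^{−0.0204·1.2651} = 0.974522
N(−d₁) = 0.345275,  N(−d₂) = 0.601784
Put price V = K·e^{−rT}·N(−d₂) − S·N(−d₁) = 78.889473 − 47.392413 = 31.497060
φ(d₁) = (1/√(2π))·e^{−d₁²/2} = 0.368548
ν = S·φ(d₁)·√T = 56.898469

price = 31.497060
ν = 56.898469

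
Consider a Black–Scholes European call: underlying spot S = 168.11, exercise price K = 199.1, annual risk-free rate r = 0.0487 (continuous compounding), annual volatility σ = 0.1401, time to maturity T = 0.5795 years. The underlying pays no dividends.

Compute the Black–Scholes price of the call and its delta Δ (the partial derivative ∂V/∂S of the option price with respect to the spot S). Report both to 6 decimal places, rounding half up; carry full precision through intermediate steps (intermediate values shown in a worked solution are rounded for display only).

σ√T = 0.1401·√0.5795 = 0.106651
d₁ = (ln(S/K) + (r+σ²/2)T) / (σ√T) = (ln(168.11/199.1) + (0.0487+0.1401²/2)·0.5795) / 0.106651 = (-0.169189 + 0.033909) / 0.106651 = -1.268435
d₂ = d₁ − σ√T = -1.268435 − 0.106651 = -1.375086
e^{−rT} = e^{−0.0487·0.5795} = 0.972173
N(d₁) = 0.102321,  N(d₂) = 0.084552
Call price V = S·N(d₁) − K·e^{−rT}·N(d₂) = 17.201243 − 16.365935 = 0.835309
Δ = N(d₁) = 0.102321

price = 0.835309
Δ = 0.102321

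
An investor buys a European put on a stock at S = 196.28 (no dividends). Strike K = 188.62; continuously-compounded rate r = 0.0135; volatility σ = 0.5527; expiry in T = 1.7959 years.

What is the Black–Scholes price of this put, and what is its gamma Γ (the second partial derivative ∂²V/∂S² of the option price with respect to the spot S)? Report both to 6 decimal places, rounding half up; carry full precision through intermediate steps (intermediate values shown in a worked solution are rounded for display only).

σ√T = 0.5527·√1.7959 = 0.740680
d₁ = (ln(S/K) + (r+σ²/2)T) / (σ√T) = (ln(196.28/188.62) + (0.0135+0.5527²/2)·1.7959) / 0.740680 = (0.039808 + 0.298548) / 0.740680 = 0.456818
d₂ = d₁ − σ√T = 0.456818 − 0.740680 = -0.283862
e^{−rT} = e^{−0.0135·1.7959} = 0.976047
N(−d₁) = 0.323901,  N(−d₂) = 0.611742
Put price V = K·e^{−rT}·N(−d₂) − S·N(−d₁) = 112.622892 − 63.575286 = 49.047607
φ(d₁) = (1/√(2π))·e^{−d₁²/2} = 0.359414
Γ = φ(d₁) / (S·σ·√T) = 0.002472

price = 49.047607
Γ = 0.002472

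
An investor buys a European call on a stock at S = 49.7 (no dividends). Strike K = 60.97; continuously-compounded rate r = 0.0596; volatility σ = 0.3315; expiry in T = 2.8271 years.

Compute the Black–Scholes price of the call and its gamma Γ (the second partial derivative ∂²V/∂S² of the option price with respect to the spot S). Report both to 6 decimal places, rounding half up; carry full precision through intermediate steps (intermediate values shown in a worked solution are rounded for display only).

σ√T = 0.3315·√2.8271 = 0.557384
d₁ = (ln(S/K) + (r+σ²/2)T) / (σ√T) = (ln(49.7/60.97) + (0.0596+0.3315²/2)·2.8271) / 0.557384 = (-0.204377 + 0.323833) / 0.557384 = 0.214316
d₂ = d₁ − σ√T = 0.214316 − 0.557384 = -0.343067
e^{−rT} = e^{−0.0596·2.8271} = 0.844935
N(d₁) = 0.584850,  N(d₂) = 0.365774
Call price V = S·N(d₁) − K·e^{−rT}·N(d₂) = 29.067034 − 18.843103 = 10.223931
φ(d₁) = (1/√(2π))·e^{−d₁²/2} = 0.389885
Γ = φ(d₁) / (S·σ·√T) = 0.014074

price = 10.223931
Γ = 0.014074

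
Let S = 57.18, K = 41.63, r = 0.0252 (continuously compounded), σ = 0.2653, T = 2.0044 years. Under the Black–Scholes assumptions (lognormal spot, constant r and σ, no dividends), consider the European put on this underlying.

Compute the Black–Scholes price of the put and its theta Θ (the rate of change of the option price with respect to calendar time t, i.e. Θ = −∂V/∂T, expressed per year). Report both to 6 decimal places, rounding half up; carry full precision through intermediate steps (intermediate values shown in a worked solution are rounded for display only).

price = 1.530721
Θ = -0.867712

σ√T = 0.2653·√2.0044 = 0.375603
d₁ = (ln(S/K) + (r+σ²/2)T) / (σ√T) = (ln(57.18/41.63) + (0.0252+0.2653²/2)·2.0044) / 0.375603 = (0.317383 + 0.121050) / 0.375603 = 1.167276
d₂ = d₁ − σ√T = 1.167276 − 0.375603 = 0.791673
e^{−rT} = e^{−0.0252·2.0044} = 0.950744
N(−d₁) = 0.121549,  N(−d₂) = 0.214276
Put price V = K·e^{−rT}·N(−d₂) − S·N(−d₁) = 8.480913 − 6.950193 = 1.530721
φ(d₁) = (1/√(2π))·e^{−d₁²/2} = 0.201855
Θ = −S·φ(d₁)·σ/(2√T) + r·K·e^{−rT}·N(−d₂) = −1.081431 + 0.213719 = -0.867712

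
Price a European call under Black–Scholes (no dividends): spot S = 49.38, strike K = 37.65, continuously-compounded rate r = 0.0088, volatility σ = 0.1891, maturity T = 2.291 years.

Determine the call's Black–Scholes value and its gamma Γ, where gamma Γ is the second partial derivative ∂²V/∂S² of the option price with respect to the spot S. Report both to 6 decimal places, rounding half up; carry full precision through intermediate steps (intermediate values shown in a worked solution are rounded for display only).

σ√T = 0.1891·√2.291 = 0.286223
d₁ = (ln(S/K) + (r+σ²/2)T) / (σ√T) = (ln(49.38/37.65) + (0.0088+0.1891²/2)·2.291) / 0.286223 = (0.271213 + 0.061123) / 0.286223 = 1.161107
d₂ = d₁ − σ√T = 1.161107 − 0.286223 = 0.874884
e^{−rT} = e^{−0.0088·2.291} = 0.980041
N(d₁) = 0.877201,  N(d₂) = 0.809181
Call price V = S·N(d₁) − K·e^{−rT}·N(d₂) = 43.316171 − 29.857619 = 13.458552
φ(d₁) = (1/√(2π))·e^{−d₁²/2} = 0.203310
Γ = φ(d₁) / (S·σ·√T) = 0.014385

price = 13.458552
Γ = 0.014385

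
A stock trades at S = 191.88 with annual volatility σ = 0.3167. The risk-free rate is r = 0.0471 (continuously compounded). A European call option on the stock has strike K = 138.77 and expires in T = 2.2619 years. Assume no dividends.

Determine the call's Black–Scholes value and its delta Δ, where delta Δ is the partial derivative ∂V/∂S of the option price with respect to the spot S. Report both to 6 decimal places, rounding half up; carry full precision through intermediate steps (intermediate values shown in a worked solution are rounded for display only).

price = 74.353518
Δ = 0.873308

σ√T = 0.3167·√2.2619 = 0.476305
d₁ = (ln(S/K) + (r+σ²/2)T) / (σ√T) = (ln(191.88/138.77) + (0.0471+0.3167²/2)·2.2619) / 0.476305 = (0.324052 + 0.219969) / 0.476305 = 1.142170
d₂ = d₁ − σ√T = 1.142170 − 0.476305 = 0.665865
e^{−rT} = e^{−0.0471·2.2619} = 0.898943
N(d₁) = 0.873308,  N(d₂) = 0.747251
Call price V = S·N(d₁) − K·e^{−rT}·N(d₂) = 167.570400 − 93.216882 = 74.353518
Δ = N(d₁) = 0.873308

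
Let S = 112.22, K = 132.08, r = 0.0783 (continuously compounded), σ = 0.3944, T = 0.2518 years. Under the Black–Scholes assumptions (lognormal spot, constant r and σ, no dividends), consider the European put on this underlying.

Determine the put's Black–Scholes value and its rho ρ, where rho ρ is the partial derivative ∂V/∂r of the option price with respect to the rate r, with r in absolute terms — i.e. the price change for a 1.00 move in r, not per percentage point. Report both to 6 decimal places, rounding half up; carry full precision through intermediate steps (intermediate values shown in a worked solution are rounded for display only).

σ√T = 0.3944·√0.2518 = 0.197909
d₁ = (ln(S/K) + (r+σ²/2)T) / (σ√T) = (ln(112.22/132.08) + (0.0783+0.3944²/2)·0.2518) / 0.197909 = (-0.162947 + 0.039300) / 0.197909 = -0.624767
d₂ = d₁ − σ√T = -0.624767 − 0.197909 = -0.822675
e^{−rT} = e^{−0.0783·0.2518} = 0.980477
N(−d₁) = 0.733938,  N(−d₂) = 0.794654
Put price V = K·e^{−rT}·N(−d₂) − S·N(−d₁) = 102.908778 − 82.362508 = 20.546270
ρ = −K·T·e^{−rT}·N(−d₂) = -25.912430

price = 20.546270
ρ = -25.912430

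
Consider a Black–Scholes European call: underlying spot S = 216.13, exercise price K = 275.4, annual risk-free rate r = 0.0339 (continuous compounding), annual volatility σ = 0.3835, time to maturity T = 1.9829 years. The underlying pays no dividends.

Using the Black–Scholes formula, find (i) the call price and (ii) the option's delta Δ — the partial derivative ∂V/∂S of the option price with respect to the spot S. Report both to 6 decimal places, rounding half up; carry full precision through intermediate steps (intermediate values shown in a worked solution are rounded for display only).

σ√T = 0.3835·√1.9829 = 0.540027
d₁ = (ln(S/K) + (r+σ²/2)T) / (σ√T) = (ln(216.13/275.4) + (0.0339+0.3835²/2)·1.9829) / 0.540027 = (-0.242345 + 0.213035) / 0.540027 = -0.054274
d₂ = d₁ − σ√T = -0.054274 − 0.540027 = -0.594301
e^{−rT} = e^{−0.0339·1.9829} = 0.934989
N(d₁) = 0.478358,  N(d₂) = 0.276155
Call price V = S·N(d₁) − K·e^{−rT}·N(d₂) = 103.387613 − 71.108891 = 32.278722
Δ = N(d₁) = 0.478358

price = 32.278722
Δ = 0.478358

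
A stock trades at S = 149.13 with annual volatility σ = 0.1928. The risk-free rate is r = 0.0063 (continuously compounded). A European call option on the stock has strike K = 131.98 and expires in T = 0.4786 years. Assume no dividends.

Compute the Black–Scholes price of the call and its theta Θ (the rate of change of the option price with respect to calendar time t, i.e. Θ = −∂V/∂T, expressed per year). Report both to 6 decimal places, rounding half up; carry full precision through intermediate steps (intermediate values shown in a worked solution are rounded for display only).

σ√T = 0.1928·√0.4786 = 0.133381
d₁ = (ln(S/K) + (r+σ²/2)T) / (σ√T) = (ln(149.13/131.98) + (0.0063+0.1928²/2)·0.4786) / 0.133381 = (0.122168 + 0.011910) / 0.133381 = 1.005230
d₂ = d₁ − σ√T = 1.005230 − 0.133381 = 0.871849
e^{−rT} = e^{−0.0063·0.4786} = 0.996989
N(d₁) = 0.842607,  N(d₂) = 0.808355
Call price V = S·N(d₁) − K·e^{−rT}·N(d₂) = 125.657977 − 106.365458 = 19.292519
φ(d₁) = (1/√(2π))·e^{−d₁²/2} = 0.240705
Θ = −S·φ(d₁)·σ/(2√T) − r·K·e^{−rT}·N(d₂) = −5.001971 − 0.670102 = -5.672074

price = 19.292519
Θ = -5.672074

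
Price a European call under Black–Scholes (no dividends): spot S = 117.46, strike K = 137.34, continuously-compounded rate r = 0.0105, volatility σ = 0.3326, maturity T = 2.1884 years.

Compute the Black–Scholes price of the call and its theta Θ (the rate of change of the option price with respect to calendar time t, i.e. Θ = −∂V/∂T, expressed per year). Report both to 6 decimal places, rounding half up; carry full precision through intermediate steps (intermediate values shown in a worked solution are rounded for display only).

price = 16.947639
Θ = -5.692515

σ√T = 0.3326·√2.1884 = 0.492023
d₁ = (ln(S/K) + (r+σ²/2)T) / (σ√T) = (ln(117.46/137.34) + (0.0105+0.3326²/2)·2.1884) / 0.492023 = (-0.156362 + 0.144022) / 0.492023 = -0.025080
d₂ = d₁ − σ√T = -0.025080 − 0.492023 = -0.517104
e^{−rT} = e^{−0.0105·2.1884} = 0.977284
N(d₁) = 0.489995,  N(d₂) = 0.302542
Call price V = S·N(d₁) − K·e^{−rT}·N(d₂) = 57.554863 − 40.607224 = 16.947639
φ(d₁) = (1/√(2π))·e^{−d₁²/2} = 0.398817
Θ = −S·φ(d₁)·σ/(2√T) − r·K·e^{−rT}·N(d₂) = −5.266140 − 0.426376 = -5.692515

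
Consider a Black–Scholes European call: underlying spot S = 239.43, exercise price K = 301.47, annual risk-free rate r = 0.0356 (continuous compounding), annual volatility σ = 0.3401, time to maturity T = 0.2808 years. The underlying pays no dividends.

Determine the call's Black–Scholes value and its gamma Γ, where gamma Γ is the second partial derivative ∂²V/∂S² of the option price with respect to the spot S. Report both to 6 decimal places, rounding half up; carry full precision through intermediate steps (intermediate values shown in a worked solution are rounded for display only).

price = 2.570665
Γ = 0.004867

σ√T = 0.3401·√0.2808 = 0.180221
d₁ = (ln(S/K) + (r+σ²/2)T) / (σ√T) = (ln(239.43/301.47) + (0.0356+0.3401²/2)·0.2808) / 0.180221 = (-0.230409 + 0.026236) / 0.180221 = -1.132905
d₂ = d₁ − σ√T = -1.132905 − 0.180221 = -1.313126
e^{−rT} = e^{−0.0356·0.2808} = 0.990053
N(d₁) = 0.128627,  N(d₂) = 0.094570
Call price V = S·N(d₁) − K·e^{−rT}·N(d₂) = 30.797189 − 28.226525 = 2.570665
φ(d₁) = (1/√(2π))·e^{−d₁²/2} = 0.209994
Γ = φ(d₁) / (S·σ·√T) = 0.004867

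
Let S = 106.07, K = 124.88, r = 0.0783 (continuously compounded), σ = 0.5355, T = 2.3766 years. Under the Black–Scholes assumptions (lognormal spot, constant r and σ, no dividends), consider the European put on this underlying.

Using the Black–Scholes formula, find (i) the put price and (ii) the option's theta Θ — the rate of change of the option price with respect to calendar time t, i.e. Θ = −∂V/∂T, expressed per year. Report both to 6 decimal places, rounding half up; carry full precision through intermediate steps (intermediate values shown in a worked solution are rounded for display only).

price = 32.397677
Θ = -1.394170

σ√T = 0.5355·√2.3766 = 0.825539
d₁ = (ln(S/K) + (r+σ²/2)T) / (σ√T) = (ln(106.07/124.88) + (0.0783+0.5355²/2)·2.3766) / 0.825539 = (-0.163254 + 0.526845) / 0.825539 = 0.440429
d₂ = d₁ − σ√T = 0.440429 − 0.825539 = -0.385110
e^{−rT} = e^{−0.0783·2.3766} = 0.830201
N(−d₁) = 0.329813,  N(−d₂) = 0.649922
Put price V = K·e^{−rT}·N(−d₂) − S·N(−d₁) = 67.380978 − 34.983301 = 32.397677
φ(d₁) = (1/√(2π))·e^{−d₁²/2} = 0.362067
Θ = −S·φ(d₁)·σ/(2√T) + r·K·e^{−rT}·N(−d₂) = −6.670101 + 5.275931 = -1.394170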